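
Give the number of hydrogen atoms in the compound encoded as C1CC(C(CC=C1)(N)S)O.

Hydrogens are implicit in SMILES; fill each atom to its normal valence:
  3 × C: 2 H each → 6
  3 × C: 1 H each → 3
  1 × C: no H
  1 × N: 2 H
  1 × O: 1 H
  1 × S: 1 H
  Total hydrogens = 13.

13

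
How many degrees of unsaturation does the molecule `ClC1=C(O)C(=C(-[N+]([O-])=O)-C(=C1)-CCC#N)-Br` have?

7

Molecular formula from the SMILES: C9H6BrClN2O3.
DoU = (2C + 2 + N − H − X)/2 = (2·9 + 2 + 2 − 6 − 2)/2 = 14/2 = 7.
(Structurally: 1 ring(s) + 6 π bond(s) = 7.)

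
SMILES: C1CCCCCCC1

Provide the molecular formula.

C8H16

Heavy atoms from the SMILES: 8 C.
Implicit hydrogens by atom environment:
  8 × C: 2 H each → 16
  Total hydrogens = 16.
Molecular formula: C8H16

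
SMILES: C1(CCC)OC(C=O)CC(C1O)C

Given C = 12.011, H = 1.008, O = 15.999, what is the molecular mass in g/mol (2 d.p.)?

186.25

Molecular formula: C10H18O3.
M = 10×12.011 + 18×1.008 + 3×15.999 = 186.25 g/mol.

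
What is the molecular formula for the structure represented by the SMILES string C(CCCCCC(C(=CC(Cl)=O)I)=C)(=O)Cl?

C11H13Cl2IO2

Heavy atoms from the SMILES: 11 C, 2 Cl, 1 I, 2 O.
Implicit hydrogens by atom environment:
  6 × C: 2 H each → 12
  4 × C: no H
  2 × Cl: no H
  2 × O: no H
  1 × C: 1 H
  1 × I: no H
  Total hydrogens = 13.
Molecular formula: C11H13Cl2IO2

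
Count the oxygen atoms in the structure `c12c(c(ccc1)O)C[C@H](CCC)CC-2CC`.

1

The symbol for oxygen appears 1 time in the SMILES.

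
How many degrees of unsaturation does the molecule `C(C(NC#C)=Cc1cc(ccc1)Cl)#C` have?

Molecular formula from the SMILES: C12H8ClN.
DoU = (2C + 2 + N − H − X)/2 = (2·12 + 2 + 1 − 8 − 1)/2 = 18/2 = 9.
(Structurally: 1 ring(s) + 8 π bond(s) = 9.)

9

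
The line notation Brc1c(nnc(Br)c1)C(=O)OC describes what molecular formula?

C6H4Br2N2O2

Heavy atoms from the SMILES: 2 Br, 6 C, 2 N, 2 O.
Implicit hydrogens by atom environment:
  3 × C (aromatic): no H
  2 × Br: no H
  2 × N (aromatic): no H
  2 × O: no H
  1 × C: 3 H
  1 × C (aromatic): 1 H
  1 × C: no H
  Total hydrogens = 4.
Molecular formula: C6H4Br2N2O2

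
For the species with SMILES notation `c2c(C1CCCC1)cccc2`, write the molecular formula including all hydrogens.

Heavy atoms from the SMILES: 11 C.
Implicit hydrogens by atom environment:
  5 × C (aromatic): 1 H each → 5
  4 × C: 2 H each → 8
  1 × C: 1 H
  1 × C (aromatic): no H
  Total hydrogens = 14.
Molecular formula: C11H14

C11H14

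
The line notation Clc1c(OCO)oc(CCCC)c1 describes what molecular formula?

Heavy atoms from the SMILES: 9 C, 1 Cl, 3 O.
Implicit hydrogens by atom environment:
  4 × C: 2 H each → 8
  3 × C (aromatic): no H
  1 × C: 3 H
  1 × C (aromatic): 1 H
  1 × Cl: no H
  1 × O: 1 H
  1 × O (aromatic): no H
  1 × O: no H
  Total hydrogens = 13.
Molecular formula: C9H13ClO3

C9H13ClO3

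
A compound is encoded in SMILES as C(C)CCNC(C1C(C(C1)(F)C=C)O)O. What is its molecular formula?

Heavy atoms from the SMILES: 11 C, 1 F, 1 N, 2 O.
Implicit hydrogens by atom environment:
  5 × C: 2 H each → 10
  4 × C: 1 H each → 4
  2 × O: 1 H each → 2
  1 × C: 3 H
  1 × C: no H
  1 × F: no H
  1 × N: 1 H
  Total hydrogens = 20.
Molecular formula: C11H20FNO2

C11H20FNO2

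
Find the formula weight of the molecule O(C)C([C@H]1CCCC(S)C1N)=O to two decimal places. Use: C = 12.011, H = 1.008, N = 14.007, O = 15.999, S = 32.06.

189.27

Molecular formula: C8H15NO2S.
M = 8×12.011 + 15×1.008 + 1×14.007 + 2×15.999 + 1×32.06 = 189.27 g/mol.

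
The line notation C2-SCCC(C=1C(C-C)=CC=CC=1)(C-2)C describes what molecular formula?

C14H20S

Heavy atoms from the SMILES: 14 C, 1 S.
Implicit hydrogens by atom environment:
  5 × C: 2 H each → 10
  4 × C (aromatic): 1 H each → 4
  2 × C: 3 H each → 6
  2 × C (aromatic): no H
  1 × C: no H
  1 × S: no H
  Total hydrogens = 20.
Molecular formula: C14H20S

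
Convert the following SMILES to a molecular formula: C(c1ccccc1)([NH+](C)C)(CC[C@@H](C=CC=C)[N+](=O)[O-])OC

Heavy atoms from the SMILES: 17 C, 2 N, 3 O.
Implicit hydrogens by atom environment:
  5 × C (aromatic): 1 H each → 5
  4 × C: 1 H each → 4
  3 × C: 3 H each → 9
  3 × C: 2 H each → 6
  2 × O: no H
  1 × C: no H
  1 × C (aromatic): no H
  1 × N (charge +1): 1 H
  1 × N (charge +1): no H
  1 × O (charge -1): no H
  Total hydrogens = 25.
Net charge +1.
Molecular formula: C17H25N2O3+

C17H25N2O3+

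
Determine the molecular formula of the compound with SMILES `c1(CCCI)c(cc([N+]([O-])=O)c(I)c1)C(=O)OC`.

Heavy atoms from the SMILES: 11 C, 2 I, 1 N, 4 O.
Implicit hydrogens by atom environment:
  4 × C (aromatic): no H
  3 × C: 2 H each → 6
  3 × O: no H
  2 × C (aromatic): 1 H each → 2
  2 × I: no H
  1 × C: 3 H
  1 × C: no H
  1 × N (charge +1): no H
  1 × O (charge -1): no H
  Total hydrogens = 11.
Molecular formula: C11H11I2NO4

C11H11I2NO4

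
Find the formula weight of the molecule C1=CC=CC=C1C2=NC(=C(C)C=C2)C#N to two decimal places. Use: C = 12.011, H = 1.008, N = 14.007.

Molecular formula: C13H10N2.
M = 13×12.011 + 10×1.008 + 2×14.007 = 194.24 g/mol.

194.24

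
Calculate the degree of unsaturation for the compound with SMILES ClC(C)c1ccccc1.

4

Molecular formula from the SMILES: C8H9Cl.
DoU = (2C + 2 + N − H − X)/2 = (2·8 + 2 + 0 − 9 − 1)/2 = 8/2 = 4.
(Structurally: 1 ring(s) + 3 π bond(s) = 4.)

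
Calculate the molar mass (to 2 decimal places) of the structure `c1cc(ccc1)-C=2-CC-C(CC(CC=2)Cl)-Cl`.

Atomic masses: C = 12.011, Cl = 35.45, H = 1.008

255.18

Molecular formula: C14H16Cl2.
M = 14×12.011 + 2×35.45 + 16×1.008 = 255.18 g/mol.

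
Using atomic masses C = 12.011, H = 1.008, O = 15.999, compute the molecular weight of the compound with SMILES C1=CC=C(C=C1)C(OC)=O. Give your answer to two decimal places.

Molecular formula: C8H8O2.
M = 8×12.011 + 8×1.008 + 2×15.999 = 136.15 g/mol.

136.15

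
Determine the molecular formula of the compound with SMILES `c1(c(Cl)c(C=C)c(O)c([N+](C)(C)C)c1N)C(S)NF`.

Heavy atoms from the SMILES: 12 C, 1 Cl, 1 F, 3 N, 1 O, 1 S.
Implicit hydrogens by atom environment:
  6 × C (aromatic): no H
  3 × C: 3 H each → 9
  2 × C: 1 H each → 2
  1 × C: 2 H
  1 × Cl: no H
  1 × F: no H
  1 × N: 2 H
  1 × N: 1 H
  1 × N (charge +1): no H
  1 × O: 1 H
  1 × S: 1 H
  Total hydrogens = 18.
Net charge +1.
Molecular formula: C12H18ClFN3OS+

C12H18ClFN3OS+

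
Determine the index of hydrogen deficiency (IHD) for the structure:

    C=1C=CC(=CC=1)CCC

4

Molecular formula from the SMILES: C9H12.
DoU = (2C + 2 + N − H − X)/2 = (2·9 + 2 + 0 − 12 − 0)/2 = 8/2 = 4.
(Structurally: 1 ring(s) + 3 π bond(s) = 4.)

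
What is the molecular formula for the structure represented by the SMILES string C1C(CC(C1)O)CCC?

Heavy atoms from the SMILES: 8 C, 1 O.
Implicit hydrogens by atom environment:
  5 × C: 2 H each → 10
  2 × C: 1 H each → 2
  1 × C: 3 H
  1 × O: 1 H
  Total hydrogens = 16.
Molecular formula: C8H16O

C8H16O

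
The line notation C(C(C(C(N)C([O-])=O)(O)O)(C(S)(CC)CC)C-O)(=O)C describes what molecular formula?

Heavy atoms from the SMILES: 12 C, 1 N, 6 O, 1 S.
Implicit hydrogens by atom environment:
  5 × C: no H
  3 × C: 3 H each → 9
  3 × C: 2 H each → 6
  3 × O: 1 H each → 3
  2 × O: no H
  1 × C: 1 H
  1 × N: 2 H
  1 × O (charge -1): no H
  1 × S: 1 H
  Total hydrogens = 22.
Net charge -1.
Molecular formula: C12H22NO6S-

C12H22NO6S-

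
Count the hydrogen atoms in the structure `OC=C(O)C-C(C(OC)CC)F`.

Hydrogens are implicit in SMILES; fill each atom to its normal valence:
  3 × C: 1 H each → 3
  2 × C: 3 H each → 6
  2 × C: 2 H each → 4
  2 × O: 1 H each → 2
  1 × C: no H
  1 × F: no H
  1 × O: no H
  Total hydrogens = 15.

15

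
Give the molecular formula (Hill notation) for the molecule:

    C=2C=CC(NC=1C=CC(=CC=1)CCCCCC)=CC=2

C18H23N

Heavy atoms from the SMILES: 18 C, 1 N.
Implicit hydrogens by atom environment:
  9 × C (aromatic): 1 H each → 9
  5 × C: 2 H each → 10
  3 × C (aromatic): no H
  1 × C: 3 H
  1 × N: 1 H
  Total hydrogens = 23.
Molecular formula: C18H23N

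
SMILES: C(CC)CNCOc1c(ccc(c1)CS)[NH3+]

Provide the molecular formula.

Heavy atoms from the SMILES: 12 C, 2 N, 1 O, 1 S.
Implicit hydrogens by atom environment:
  5 × C: 2 H each → 10
  3 × C (aromatic): 1 H each → 3
  3 × C (aromatic): no H
  1 × C: 3 H
  1 × N (charge +1): 3 H
  1 × N: 1 H
  1 × O: no H
  1 × S: 1 H
  Total hydrogens = 21.
Net charge +1.
Molecular formula: C12H21N2OS+

C12H21N2OS+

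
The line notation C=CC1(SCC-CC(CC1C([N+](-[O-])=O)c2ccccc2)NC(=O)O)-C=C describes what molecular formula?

Heavy atoms from the SMILES: 19 C, 2 N, 4 O, 1 S.
Implicit hydrogens by atom environment:
  6 × C: 2 H each → 12
  5 × C: 1 H each → 5
  5 × C (aromatic): 1 H each → 5
  2 × C: no H
  2 × O: no H
  1 × C (aromatic): no H
  1 × N: 1 H
  1 × N (charge +1): no H
  1 × O: 1 H
  1 × O (charge -1): no H
  1 × S: no H
  Total hydrogens = 24.
Molecular formula: C19H24N2O4S

C19H24N2O4S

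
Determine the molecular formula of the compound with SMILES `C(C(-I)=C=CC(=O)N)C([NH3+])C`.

C7H12IN2O+

Heavy atoms from the SMILES: 7 C, 1 I, 2 N, 1 O.
Implicit hydrogens by atom environment:
  3 × C: no H
  2 × C: 1 H each → 2
  1 × C: 3 H
  1 × C: 2 H
  1 × I: no H
  1 × N (charge +1): 3 H
  1 × N: 2 H
  1 × O: no H
  Total hydrogens = 12.
Net charge +1.
Molecular formula: C7H12IN2O+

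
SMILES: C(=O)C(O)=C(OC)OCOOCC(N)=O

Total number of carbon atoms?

7

The symbol for carbon appears 7 times in the SMILES.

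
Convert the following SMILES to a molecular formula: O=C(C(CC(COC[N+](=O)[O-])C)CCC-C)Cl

Heavy atoms from the SMILES: 11 C, 1 Cl, 1 N, 4 O.
Implicit hydrogens by atom environment:
  6 × C: 2 H each → 12
  3 × O: no H
  2 × C: 3 H each → 6
  2 × C: 1 H each → 2
  1 × C: no H
  1 × Cl: no H
  1 × N (charge +1): no H
  1 × O (charge -1): no H
  Total hydrogens = 20.
Molecular formula: C11H20ClNO4

C11H20ClNO4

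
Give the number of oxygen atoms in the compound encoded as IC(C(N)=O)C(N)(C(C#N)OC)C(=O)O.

The symbol for oxygen appears 4 times in the SMILES.

4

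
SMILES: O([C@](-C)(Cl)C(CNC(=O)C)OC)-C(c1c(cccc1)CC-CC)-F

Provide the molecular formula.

Heavy atoms from the SMILES: 18 C, 1 Cl, 1 F, 1 N, 3 O.
Implicit hydrogens by atom environment:
  4 × C: 3 H each → 12
  4 × C: 2 H each → 8
  4 × C (aromatic): 1 H each → 4
  3 × O: no H
  2 × C: 1 H each → 2
  2 × C: no H
  2 × C (aromatic): no H
  1 × Cl: no H
  1 × F: no H
  1 × N: 1 H
  Total hydrogens = 27.
Molecular formula: C18H27ClFNO3

C18H27ClFNO3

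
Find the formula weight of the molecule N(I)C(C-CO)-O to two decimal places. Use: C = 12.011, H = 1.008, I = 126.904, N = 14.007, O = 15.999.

Molecular formula: C3H8INO2.
M = 3×12.011 + 8×1.008 + 1×126.904 + 1×14.007 + 2×15.999 = 217.01 g/mol.

217.01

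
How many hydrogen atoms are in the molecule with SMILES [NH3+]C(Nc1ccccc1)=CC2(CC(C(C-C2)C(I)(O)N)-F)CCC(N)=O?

27

Hydrogens are implicit in SMILES; fill each atom to its normal valence:
  5 × C: 2 H each → 10
  5 × C (aromatic): 1 H each → 5
  4 × C: no H
  3 × C: 1 H each → 3
  2 × N: 2 H each → 4
  1 × C (aromatic): no H
  1 × F: no H
  1 × I: no H
  1 × N (charge +1): 3 H
  1 × N: 1 H
  1 × O: 1 H
  1 × O: no H
  Total hydrogens = 27.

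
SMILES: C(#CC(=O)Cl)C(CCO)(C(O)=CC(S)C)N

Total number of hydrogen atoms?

14

Hydrogens are implicit in SMILES; fill each atom to its normal valence:
  5 × C: no H
  2 × C: 2 H each → 4
  2 × C: 1 H each → 2
  2 × O: 1 H each → 2
  1 × C: 3 H
  1 × Cl: no H
  1 × N: 2 H
  1 × O: no H
  1 × S: 1 H
  Total hydrogens = 14.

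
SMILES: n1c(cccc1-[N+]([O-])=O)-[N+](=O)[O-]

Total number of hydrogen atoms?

3

Hydrogens are implicit in SMILES; fill each atom to its normal valence:
  3 × C (aromatic): 1 H each → 3
  2 × C (aromatic): no H
  2 × N (charge +1): no H
  2 × O: no H
  2 × O (charge -1): no H
  1 × N (aromatic): no H
  Total hydrogens = 3.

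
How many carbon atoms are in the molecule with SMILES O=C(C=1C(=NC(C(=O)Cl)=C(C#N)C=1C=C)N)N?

The symbol for carbon appears 10 times in the SMILES. (Cl is a single chlorine, not C + l.)

10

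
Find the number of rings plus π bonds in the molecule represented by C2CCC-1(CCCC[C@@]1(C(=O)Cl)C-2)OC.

3

Molecular formula from the SMILES: C12H19ClO2.
DoU = (2C + 2 + N − H − X)/2 = (2·12 + 2 + 0 − 19 − 1)/2 = 6/2 = 3.
(Structurally: 2 ring(s) + 1 π bond(s) = 3.)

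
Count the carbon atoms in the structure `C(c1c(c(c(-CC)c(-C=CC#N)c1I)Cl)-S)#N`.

12

The symbol for carbon appears 12 times in the SMILES. Lowercase c denotes aromatic carbon and counts toward C.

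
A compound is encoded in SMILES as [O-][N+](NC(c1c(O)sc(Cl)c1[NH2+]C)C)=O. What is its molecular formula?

Heavy atoms from the SMILES: 7 C, 1 Cl, 3 N, 3 O, 1 S.
Implicit hydrogens by atom environment:
  4 × C (aromatic): no H
  2 × C: 3 H each → 6
  1 × C: 1 H
  1 × Cl: no H
  1 × N (charge +1): 2 H
  1 × N: 1 H
  1 × N (charge +1): no H
  1 × O: 1 H
  1 × O: no H
  1 × O (charge -1): no H
  1 × S (aromatic): no H
  Total hydrogens = 11.
Net charge +1.
Molecular formula: C7H11ClN3O3S+

C7H11ClN3O3S+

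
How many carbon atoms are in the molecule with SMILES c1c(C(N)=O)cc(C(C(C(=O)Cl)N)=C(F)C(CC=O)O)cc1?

The symbol for carbon appears 14 times in the SMILES. Lowercase c denotes aromatic carbon and counts toward C.

14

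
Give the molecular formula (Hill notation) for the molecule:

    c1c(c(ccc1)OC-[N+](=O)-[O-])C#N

C8H6N2O3

Heavy atoms from the SMILES: 8 C, 2 N, 3 O.
Implicit hydrogens by atom environment:
  4 × C (aromatic): 1 H each → 4
  2 × C (aromatic): no H
  2 × O: no H
  1 × C: 2 H
  1 × C: no H
  1 × N: no H
  1 × N (charge +1): no H
  1 × O (charge -1): no H
  Total hydrogens = 6.
Molecular formula: C8H6N2O3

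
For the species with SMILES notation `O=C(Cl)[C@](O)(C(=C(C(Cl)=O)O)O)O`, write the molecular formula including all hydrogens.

C5H4Cl2O6

Heavy atoms from the SMILES: 5 C, 2 Cl, 6 O.
Implicit hydrogens by atom environment:
  5 × C: no H
  4 × O: 1 H each → 4
  2 × Cl: no H
  2 × O: no H
  Total hydrogens = 4.
Molecular formula: C5H4Cl2O6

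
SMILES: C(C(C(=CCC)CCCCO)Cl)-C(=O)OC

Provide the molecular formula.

Heavy atoms from the SMILES: 12 C, 1 Cl, 3 O.
Implicit hydrogens by atom environment:
  6 × C: 2 H each → 12
  2 × C: 3 H each → 6
  2 × C: 1 H each → 2
  2 × C: no H
  2 × O: no H
  1 × Cl: no H
  1 × O: 1 H
  Total hydrogens = 21.
Molecular formula: C12H21ClO3

C12H21ClO3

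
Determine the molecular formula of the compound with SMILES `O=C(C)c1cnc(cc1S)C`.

C8H9NOS

Heavy atoms from the SMILES: 8 C, 1 N, 1 O, 1 S.
Implicit hydrogens by atom environment:
  3 × C (aromatic): no H
  2 × C: 3 H each → 6
  2 × C (aromatic): 1 H each → 2
  1 × C: no H
  1 × N (aromatic): no H
  1 × O: no H
  1 × S: 1 H
  Total hydrogens = 9.
Molecular formula: C8H9NOS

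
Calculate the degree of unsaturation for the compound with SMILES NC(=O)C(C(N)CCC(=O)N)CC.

Molecular formula from the SMILES: C8H17N3O2.
DoU = (2C + 2 + N − H − X)/2 = (2·8 + 2 + 3 − 17 − 0)/2 = 4/2 = 2.
(Structurally: 0 ring(s) + 2 π bond(s) = 2.)

2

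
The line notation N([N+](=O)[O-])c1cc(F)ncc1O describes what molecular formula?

Heavy atoms from the SMILES: 5 C, 1 F, 3 N, 3 O.
Implicit hydrogens by atom environment:
  3 × C (aromatic): no H
  2 × C (aromatic): 1 H each → 2
  1 × F: no H
  1 × N: 1 H
  1 × N (aromatic): no H
  1 × N (charge +1): no H
  1 × O: 1 H
  1 × O: no H
  1 × O (charge -1): no H
  Total hydrogens = 4.
Molecular formula: C5H4FN3O3

C5H4FN3O3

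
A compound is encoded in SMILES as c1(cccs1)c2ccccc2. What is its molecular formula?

C10H8S

Heavy atoms from the SMILES: 10 C, 1 S.
Implicit hydrogens by atom environment:
  8 × C (aromatic): 1 H each → 8
  2 × C (aromatic): no H
  1 × S (aromatic): no H
  Total hydrogens = 8.
Molecular formula: C10H8S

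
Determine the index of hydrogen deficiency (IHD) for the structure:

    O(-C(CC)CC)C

Molecular formula from the SMILES: C6H14O.
DoU = (2C + 2 + N − H − X)/2 = (2·6 + 2 + 0 − 14 − 0)/2 = 0/2 = 0.
(Structurally: 0 ring(s) + 0 π bond(s) = 0.)

0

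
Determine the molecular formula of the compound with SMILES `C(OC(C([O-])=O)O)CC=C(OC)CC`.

Heavy atoms from the SMILES: 9 C, 5 O.
Implicit hydrogens by atom environment:
  3 × C: 2 H each → 6
  3 × O: no H
  2 × C: 3 H each → 6
  2 × C: 1 H each → 2
  2 × C: no H
  1 × O: 1 H
  1 × O (charge -1): no H
  Total hydrogens = 15.
Net charge -1.
Molecular formula: C9H15O5-

C9H15O5-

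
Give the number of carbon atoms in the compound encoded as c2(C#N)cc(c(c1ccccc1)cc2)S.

13

The symbol for carbon appears 13 times in the SMILES. Lowercase c denotes aromatic carbon and counts toward C.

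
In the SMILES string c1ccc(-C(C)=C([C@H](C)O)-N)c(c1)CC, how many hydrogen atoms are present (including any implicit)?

Hydrogens are implicit in SMILES; fill each atom to its normal valence:
  4 × C (aromatic): 1 H each → 4
  3 × C: 3 H each → 9
  2 × C: no H
  2 × C (aromatic): no H
  1 × C: 2 H
  1 × C: 1 H
  1 × N: 2 H
  1 × O: 1 H
  Total hydrogens = 19.

19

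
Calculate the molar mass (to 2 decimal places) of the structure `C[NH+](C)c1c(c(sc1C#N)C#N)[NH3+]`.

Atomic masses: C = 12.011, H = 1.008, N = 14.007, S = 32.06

Molecular formula: [C8H10N4S]2+.
M = 8×12.011 + 10×1.008 + 4×14.007 + 1×32.06 = 194.26 g/mol.

194.26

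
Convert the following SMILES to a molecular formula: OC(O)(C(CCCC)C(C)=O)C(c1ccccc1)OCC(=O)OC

C18H26O6

Heavy atoms from the SMILES: 18 C, 6 O.
Implicit hydrogens by atom environment:
  5 × C (aromatic): 1 H each → 5
  4 × C: 2 H each → 8
  4 × O: no H
  3 × C: 3 H each → 9
  3 × C: no H
  2 × C: 1 H each → 2
  2 × O: 1 H each → 2
  1 × C (aromatic): no H
  Total hydrogens = 26.
Molecular formula: C18H26O6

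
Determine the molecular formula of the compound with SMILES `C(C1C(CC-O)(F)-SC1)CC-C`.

C9H17FOS

Heavy atoms from the SMILES: 9 C, 1 F, 1 O, 1 S.
Implicit hydrogens by atom environment:
  6 × C: 2 H each → 12
  1 × C: 3 H
  1 × C: 1 H
  1 × C: no H
  1 × F: no H
  1 × O: 1 H
  1 × S: no H
  Total hydrogens = 17.
Molecular formula: C9H17FOS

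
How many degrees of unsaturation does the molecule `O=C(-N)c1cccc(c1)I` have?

Molecular formula from the SMILES: C7H6INO.
DoU = (2C + 2 + N − H − X)/2 = (2·7 + 2 + 1 − 6 − 1)/2 = 10/2 = 5.
(Structurally: 1 ring(s) + 4 π bond(s) = 5.)

5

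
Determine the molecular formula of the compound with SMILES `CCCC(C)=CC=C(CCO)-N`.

Heavy atoms from the SMILES: 10 C, 1 N, 1 O.
Implicit hydrogens by atom environment:
  4 × C: 2 H each → 8
  2 × C: 3 H each → 6
  2 × C: 1 H each → 2
  2 × C: no H
  1 × N: 2 H
  1 × O: 1 H
  Total hydrogens = 19.
Molecular formula: C10H19NO

C10H19NO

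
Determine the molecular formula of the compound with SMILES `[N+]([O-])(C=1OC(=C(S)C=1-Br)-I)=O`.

C4HBrINO3S

Heavy atoms from the SMILES: 1 Br, 4 C, 1 I, 1 N, 3 O, 1 S.
Implicit hydrogens by atom environment:
  4 × C (aromatic): no H
  1 × Br: no H
  1 × I: no H
  1 × N (charge +1): no H
  1 × O (aromatic): no H
  1 × O: no H
  1 × O (charge -1): no H
  1 × S: 1 H
  Total hydrogens = 1.
Molecular formula: C4HBrINO3S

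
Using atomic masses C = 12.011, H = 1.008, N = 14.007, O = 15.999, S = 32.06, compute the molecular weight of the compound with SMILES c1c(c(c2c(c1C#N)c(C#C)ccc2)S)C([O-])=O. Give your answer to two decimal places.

252.27

Molecular formula: C14H6NO2S-.
M = 14×12.011 + 6×1.008 + 1×14.007 + 2×15.999 + 1×32.06 = 252.27 g/mol.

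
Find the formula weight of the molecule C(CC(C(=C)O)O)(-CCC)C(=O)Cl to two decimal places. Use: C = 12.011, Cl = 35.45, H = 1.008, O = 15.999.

206.67

Molecular formula: C9H15ClO3.
M = 9×12.011 + 1×35.45 + 15×1.008 + 3×15.999 = 206.67 g/mol.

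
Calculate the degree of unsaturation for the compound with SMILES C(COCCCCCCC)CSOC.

Molecular formula from the SMILES: C11H24O2S.
DoU = (2C + 2 + N − H − X)/2 = (2·11 + 2 + 0 − 24 − 0)/2 = 0/2 = 0.
(Structurally: 0 ring(s) + 0 π bond(s) = 0.)

0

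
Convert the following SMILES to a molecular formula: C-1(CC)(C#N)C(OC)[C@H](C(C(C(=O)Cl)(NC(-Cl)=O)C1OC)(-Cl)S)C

Heavy atoms from the SMILES: 14 C, 3 Cl, 2 N, 4 O, 1 S.
Implicit hydrogens by atom environment:
  6 × C: no H
  4 × C: 3 H each → 12
  4 × O: no H
  3 × C: 1 H each → 3
  3 × Cl: no H
  1 × C: 2 H
  1 × N: 1 H
  1 × N: no H
  1 × S: 1 H
  Total hydrogens = 19.
Molecular formula: C14H19Cl3N2O4S

C14H19Cl3N2O4S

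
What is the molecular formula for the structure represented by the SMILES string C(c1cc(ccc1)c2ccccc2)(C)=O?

Heavy atoms from the SMILES: 14 C, 1 O.
Implicit hydrogens by atom environment:
  9 × C (aromatic): 1 H each → 9
  3 × C (aromatic): no H
  1 × C: 3 H
  1 × C: no H
  1 × O: no H
  Total hydrogens = 12.
Molecular formula: C14H12O

C14H12O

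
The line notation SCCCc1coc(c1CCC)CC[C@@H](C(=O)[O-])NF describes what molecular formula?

C14H21FNO3S-

Heavy atoms from the SMILES: 14 C, 1 F, 1 N, 3 O, 1 S.
Implicit hydrogens by atom environment:
  7 × C: 2 H each → 14
  3 × C (aromatic): no H
  1 × C: 3 H
  1 × C (aromatic): 1 H
  1 × C: 1 H
  1 × C: no H
  1 × F: no H
  1 × N: 1 H
  1 × O (aromatic): no H
  1 × O: no H
  1 × O (charge -1): no H
  1 × S: 1 H
  Total hydrogens = 21.
Net charge -1.
Molecular formula: C14H21FNO3S-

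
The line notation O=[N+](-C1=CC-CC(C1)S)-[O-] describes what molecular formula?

Heavy atoms from the SMILES: 6 C, 1 N, 2 O, 1 S.
Implicit hydrogens by atom environment:
  3 × C: 2 H each → 6
  2 × C: 1 H each → 2
  1 × C: no H
  1 × N (charge +1): no H
  1 × O: no H
  1 × O (charge -1): no H
  1 × S: 1 H
  Total hydrogens = 9.
Molecular formula: C6H9NO2S

C6H9NO2S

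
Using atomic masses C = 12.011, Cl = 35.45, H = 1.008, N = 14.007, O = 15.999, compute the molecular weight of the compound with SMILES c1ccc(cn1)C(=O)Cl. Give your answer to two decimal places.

Molecular formula: C6H4ClNO.
M = 6×12.011 + 1×35.45 + 4×1.008 + 1×14.007 + 1×15.999 = 141.55 g/mol.

141.55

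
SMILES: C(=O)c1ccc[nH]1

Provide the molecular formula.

C5H5NO

Heavy atoms from the SMILES: 5 C, 1 N, 1 O.
Implicit hydrogens by atom environment:
  3 × C (aromatic): 1 H each → 3
  1 × C: 1 H
  1 × C (aromatic): no H
  1 × N (aromatic): 1 H
  1 × O: no H
  Total hydrogens = 5.
Molecular formula: C5H5NO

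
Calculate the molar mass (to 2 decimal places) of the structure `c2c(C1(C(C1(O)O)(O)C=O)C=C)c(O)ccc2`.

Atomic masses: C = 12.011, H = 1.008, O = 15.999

Molecular formula: C12H12O5.
M = 12×12.011 + 12×1.008 + 5×15.999 = 236.22 g/mol.

236.22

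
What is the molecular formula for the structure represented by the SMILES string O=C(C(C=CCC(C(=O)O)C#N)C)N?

C9H12N2O3

Heavy atoms from the SMILES: 9 C, 2 N, 3 O.
Implicit hydrogens by atom environment:
  4 × C: 1 H each → 4
  3 × C: no H
  2 × O: no H
  1 × C: 3 H
  1 × C: 2 H
  1 × N: 2 H
  1 × N: no H
  1 × O: 1 H
  Total hydrogens = 12.
Molecular formula: C9H12N2O3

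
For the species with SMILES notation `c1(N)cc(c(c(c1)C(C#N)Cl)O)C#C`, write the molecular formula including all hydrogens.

C10H7ClN2O

Heavy atoms from the SMILES: 10 C, 1 Cl, 2 N, 1 O.
Implicit hydrogens by atom environment:
  4 × C (aromatic): no H
  2 × C (aromatic): 1 H each → 2
  2 × C: 1 H each → 2
  2 × C: no H
  1 × Cl: no H
  1 × N: 2 H
  1 × N: no H
  1 × O: 1 H
  Total hydrogens = 7.
Molecular formula: C10H7ClN2O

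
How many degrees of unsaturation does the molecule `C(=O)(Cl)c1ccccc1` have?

Molecular formula from the SMILES: C7H5ClO.
DoU = (2C + 2 + N − H − X)/2 = (2·7 + 2 + 0 − 5 − 1)/2 = 10/2 = 5.
(Structurally: 1 ring(s) + 4 π bond(s) = 5.)

5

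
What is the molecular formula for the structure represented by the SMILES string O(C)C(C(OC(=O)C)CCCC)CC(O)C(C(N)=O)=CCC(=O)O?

C16H27NO7

Heavy atoms from the SMILES: 16 C, 1 N, 7 O.
Implicit hydrogens by atom environment:
  5 × C: 2 H each → 10
  5 × O: no H
  4 × C: 1 H each → 4
  4 × C: no H
  3 × C: 3 H each → 9
  2 × O: 1 H each → 2
  1 × N: 2 H
  Total hydrogens = 27.
Molecular formula: C16H27NO7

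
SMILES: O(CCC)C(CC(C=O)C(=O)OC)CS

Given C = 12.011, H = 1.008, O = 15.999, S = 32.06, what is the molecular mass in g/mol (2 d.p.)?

234.31

Molecular formula: C10H18O4S.
M = 10×12.011 + 18×1.008 + 4×15.999 + 1×32.06 = 234.31 g/mol.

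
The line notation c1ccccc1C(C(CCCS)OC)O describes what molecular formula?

Heavy atoms from the SMILES: 12 C, 2 O, 1 S.
Implicit hydrogens by atom environment:
  5 × C (aromatic): 1 H each → 5
  3 × C: 2 H each → 6
  2 × C: 1 H each → 2
  1 × C: 3 H
  1 × C (aromatic): no H
  1 × O: 1 H
  1 × O: no H
  1 × S: 1 H
  Total hydrogens = 18.
Molecular formula: C12H18O2S

C12H18O2S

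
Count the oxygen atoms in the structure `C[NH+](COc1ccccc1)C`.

1

The symbol for oxygen appears 1 time in the SMILES.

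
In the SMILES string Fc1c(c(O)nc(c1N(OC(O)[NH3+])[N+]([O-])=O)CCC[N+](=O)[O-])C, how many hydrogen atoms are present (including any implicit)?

Hydrogens are implicit in SMILES; fill each atom to its normal valence:
  5 × C (aromatic): no H
  3 × C: 2 H each → 6
  3 × O: no H
  2 × N (charge +1): no H
  2 × O: 1 H each → 2
  2 × O (charge -1): no H
  1 × C: 3 H
  1 × C: 1 H
  1 × F: no H
  1 × N (charge +1): 3 H
  1 × N (aromatic): no H
  1 × N: no H
  Total hydrogens = 15.

15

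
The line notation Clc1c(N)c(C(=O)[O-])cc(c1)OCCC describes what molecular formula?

C10H11ClNO3-

Heavy atoms from the SMILES: 10 C, 1 Cl, 1 N, 3 O.
Implicit hydrogens by atom environment:
  4 × C (aromatic): no H
  2 × C: 2 H each → 4
  2 × C (aromatic): 1 H each → 2
  2 × O: no H
  1 × C: 3 H
  1 × C: no H
  1 × Cl: no H
  1 × N: 2 H
  1 × O (charge -1): no H
  Total hydrogens = 11.
Net charge -1.
Molecular formula: C10H11ClNO3-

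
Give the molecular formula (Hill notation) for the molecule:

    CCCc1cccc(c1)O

C9H12O

Heavy atoms from the SMILES: 9 C, 1 O.
Implicit hydrogens by atom environment:
  4 × C (aromatic): 1 H each → 4
  2 × C: 2 H each → 4
  2 × C (aromatic): no H
  1 × C: 3 H
  1 × O: 1 H
  Total hydrogens = 12.
Molecular formula: C9H12O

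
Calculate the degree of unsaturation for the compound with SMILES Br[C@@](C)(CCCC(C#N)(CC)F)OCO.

Molecular formula from the SMILES: C10H17BrFNO2.
DoU = (2C + 2 + N − H − X)/2 = (2·10 + 2 + 1 − 17 − 2)/2 = 4/2 = 2.
(Structurally: 0 ring(s) + 2 π bond(s) = 2.)

2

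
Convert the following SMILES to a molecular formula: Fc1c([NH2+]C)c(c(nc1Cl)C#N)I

C7H5ClFIN3+

Heavy atoms from the SMILES: 7 C, 1 Cl, 1 F, 1 I, 3 N.
Implicit hydrogens by atom environment:
  5 × C (aromatic): no H
  1 × C: 3 H
  1 × C: no H
  1 × Cl: no H
  1 × F: no H
  1 × I: no H
  1 × N (charge +1): 2 H
  1 × N (aromatic): no H
  1 × N: no H
  Total hydrogens = 5.
Net charge +1.
Molecular formula: C7H5ClFIN3+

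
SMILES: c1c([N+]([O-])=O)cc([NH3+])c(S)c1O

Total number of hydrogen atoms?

7

Hydrogens are implicit in SMILES; fill each atom to its normal valence:
  4 × C (aromatic): no H
  2 × C (aromatic): 1 H each → 2
  1 × N (charge +1): 3 H
  1 × N (charge +1): no H
  1 × O: 1 H
  1 × O: no H
  1 × O (charge -1): no H
  1 × S: 1 H
  Total hydrogens = 7.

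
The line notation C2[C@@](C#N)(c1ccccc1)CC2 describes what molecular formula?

C11H11N

Heavy atoms from the SMILES: 11 C, 1 N.
Implicit hydrogens by atom environment:
  5 × C (aromatic): 1 H each → 5
  3 × C: 2 H each → 6
  2 × C: no H
  1 × C (aromatic): no H
  1 × N: no H
  Total hydrogens = 11.
Molecular formula: C11H11N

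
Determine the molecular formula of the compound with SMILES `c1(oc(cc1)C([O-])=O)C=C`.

C7H5O3-

Heavy atoms from the SMILES: 7 C, 3 O.
Implicit hydrogens by atom environment:
  2 × C (aromatic): 1 H each → 2
  2 × C (aromatic): no H
  1 × C: 2 H
  1 × C: 1 H
  1 × C: no H
  1 × O (aromatic): no H
  1 × O: no H
  1 × O (charge -1): no H
  Total hydrogens = 5.
Net charge -1.
Molecular formula: C7H5O3-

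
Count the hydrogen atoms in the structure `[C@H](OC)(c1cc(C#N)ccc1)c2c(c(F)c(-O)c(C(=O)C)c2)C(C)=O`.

16

Hydrogens are implicit in SMILES; fill each atom to its normal valence:
  7 × C (aromatic): no H
  5 × C (aromatic): 1 H each → 5
  3 × C: 3 H each → 9
  3 × C: no H
  3 × O: no H
  1 × C: 1 H
  1 × F: no H
  1 × N: no H
  1 × O: 1 H
  Total hydrogens = 16.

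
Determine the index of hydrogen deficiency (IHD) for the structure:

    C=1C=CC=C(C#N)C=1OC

Molecular formula from the SMILES: C8H7NO.
DoU = (2C + 2 + N − H − X)/2 = (2·8 + 2 + 1 − 7 − 0)/2 = 12/2 = 6.
(Structurally: 1 ring(s) + 5 π bond(s) = 6.)

6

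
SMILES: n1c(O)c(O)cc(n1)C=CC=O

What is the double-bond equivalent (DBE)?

Molecular formula from the SMILES: C7H6N2O3.
DoU = (2C + 2 + N − H − X)/2 = (2·7 + 2 + 2 − 6 − 0)/2 = 12/2 = 6.
(Structurally: 1 ring(s) + 5 π bond(s) = 6.)

6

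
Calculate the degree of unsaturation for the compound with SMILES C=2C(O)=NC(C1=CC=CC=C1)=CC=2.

8

Molecular formula from the SMILES: C11H9NO.
DoU = (2C + 2 + N − H − X)/2 = (2·11 + 2 + 1 − 9 − 0)/2 = 16/2 = 8.
(Structurally: 2 ring(s) + 6 π bond(s) = 8.)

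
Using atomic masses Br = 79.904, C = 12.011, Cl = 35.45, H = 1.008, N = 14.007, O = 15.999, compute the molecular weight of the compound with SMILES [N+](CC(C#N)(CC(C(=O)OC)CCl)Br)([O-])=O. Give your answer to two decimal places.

Molecular formula: C8H10BrClN2O4.
M = 1×79.904 + 8×12.011 + 1×35.45 + 10×1.008 + 2×14.007 + 4×15.999 = 313.53 g/mol.

313.53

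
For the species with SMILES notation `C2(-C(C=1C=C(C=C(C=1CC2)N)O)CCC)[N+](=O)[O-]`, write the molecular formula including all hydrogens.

C13H18N2O3

Heavy atoms from the SMILES: 13 C, 2 N, 3 O.
Implicit hydrogens by atom environment:
  4 × C: 2 H each → 8
  4 × C (aromatic): no H
  2 × C (aromatic): 1 H each → 2
  2 × C: 1 H each → 2
  1 × C: 3 H
  1 × N: 2 H
  1 × N (charge +1): no H
  1 × O: 1 H
  1 × O: no H
  1 × O (charge -1): no H
  Total hydrogens = 18.
Molecular formula: C13H18N2O3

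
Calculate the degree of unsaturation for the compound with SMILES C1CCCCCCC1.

1

Molecular formula from the SMILES: C8H16.
DoU = (2C + 2 + N − H − X)/2 = (2·8 + 2 + 0 − 16 − 0)/2 = 2/2 = 1.
(Structurally: 1 ring(s) + 0 π bond(s) = 1.)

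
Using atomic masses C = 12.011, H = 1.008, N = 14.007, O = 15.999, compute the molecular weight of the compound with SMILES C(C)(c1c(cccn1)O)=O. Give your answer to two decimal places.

137.14

Molecular formula: C7H7NO2.
M = 7×12.011 + 7×1.008 + 1×14.007 + 2×15.999 = 137.14 g/mol.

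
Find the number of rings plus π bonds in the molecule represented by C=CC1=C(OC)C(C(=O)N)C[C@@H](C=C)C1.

5

Molecular formula from the SMILES: C12H17NO2.
DoU = (2C + 2 + N − H − X)/2 = (2·12 + 2 + 1 − 17 − 0)/2 = 10/2 = 5.
(Structurally: 1 ring(s) + 4 π bond(s) = 5.)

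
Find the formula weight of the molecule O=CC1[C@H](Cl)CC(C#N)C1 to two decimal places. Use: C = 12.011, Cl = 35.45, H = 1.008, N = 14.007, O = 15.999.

157.60

Molecular formula: C7H8ClNO.
M = 7×12.011 + 1×35.45 + 8×1.008 + 1×14.007 + 1×15.999 = 157.60 g/mol.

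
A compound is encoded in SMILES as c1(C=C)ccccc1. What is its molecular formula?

C8H8

Heavy atoms from the SMILES: 8 C.
Implicit hydrogens by atom environment:
  5 × C (aromatic): 1 H each → 5
  1 × C: 2 H
  1 × C: 1 H
  1 × C (aromatic): no H
  Total hydrogens = 8.
Molecular formula: C8H8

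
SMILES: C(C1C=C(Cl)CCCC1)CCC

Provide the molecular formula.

Heavy atoms from the SMILES: 11 C, 1 Cl.
Implicit hydrogens by atom environment:
  7 × C: 2 H each → 14
  2 × C: 1 H each → 2
  1 × C: 3 H
  1 × C: no H
  1 × Cl: no H
  Total hydrogens = 19.
Molecular formula: C11H19Cl

C11H19Cl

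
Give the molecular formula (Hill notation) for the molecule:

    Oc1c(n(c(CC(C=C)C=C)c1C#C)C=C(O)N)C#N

Heavy atoms from the SMILES: 15 C, 3 N, 2 O.
Implicit hydrogens by atom environment:
  5 × C: 1 H each → 5
  4 × C (aromatic): no H
  3 × C: 2 H each → 6
  3 × C: no H
  2 × O: 1 H each → 2
  1 × N: 2 H
  1 × N (aromatic): no H
  1 × N: no H
  Total hydrogens = 15.
Molecular formula: C15H15N3O2

C15H15N3O2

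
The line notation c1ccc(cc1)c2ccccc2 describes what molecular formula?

Heavy atoms from the SMILES: 12 C.
Implicit hydrogens by atom environment:
  10 × C (aromatic): 1 H each → 10
  2 × C (aromatic): no H
  Total hydrogens = 10.
Molecular formula: C12H10

C12H10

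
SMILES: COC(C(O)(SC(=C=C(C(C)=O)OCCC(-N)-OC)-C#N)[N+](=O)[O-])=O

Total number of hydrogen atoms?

Hydrogens are implicit in SMILES; fill each atom to its normal valence:
  7 × C: no H
  6 × O: no H
  3 × C: 3 H each → 9
  2 × C: 2 H each → 4
  1 × C: 1 H
  1 × N: 2 H
  1 × N: no H
  1 × N (charge +1): no H
  1 × O: 1 H
  1 × O (charge -1): no H
  1 × S: no H
  Total hydrogens = 17.

17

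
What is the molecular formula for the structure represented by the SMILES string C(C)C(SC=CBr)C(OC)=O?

Heavy atoms from the SMILES: 1 Br, 7 C, 2 O, 1 S.
Implicit hydrogens by atom environment:
  3 × C: 1 H each → 3
  2 × C: 3 H each → 6
  2 × O: no H
  1 × Br: no H
  1 × C: 2 H
  1 × C: no H
  1 × S: no H
  Total hydrogens = 11.
Molecular formula: C7H11BrO2S

C7H11BrO2S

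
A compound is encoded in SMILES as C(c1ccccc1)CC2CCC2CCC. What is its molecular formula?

C15H22

Heavy atoms from the SMILES: 15 C.
Implicit hydrogens by atom environment:
  6 × C: 2 H each → 12
  5 × C (aromatic): 1 H each → 5
  2 × C: 1 H each → 2
  1 × C: 3 H
  1 × C (aromatic): no H
  Total hydrogens = 22.
Molecular formula: C15H22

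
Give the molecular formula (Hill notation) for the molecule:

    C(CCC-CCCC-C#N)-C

C10H19N

Heavy atoms from the SMILES: 10 C, 1 N.
Implicit hydrogens by atom environment:
  8 × C: 2 H each → 16
  1 × C: 3 H
  1 × C: no H
  1 × N: no H
  Total hydrogens = 19.
Molecular formula: C10H19N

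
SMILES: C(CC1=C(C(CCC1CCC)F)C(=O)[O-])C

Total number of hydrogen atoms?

Hydrogens are implicit in SMILES; fill each atom to its normal valence:
  6 × C: 2 H each → 12
  3 × C: no H
  2 × C: 3 H each → 6
  2 × C: 1 H each → 2
  1 × F: no H
  1 × O: no H
  1 × O (charge -1): no H
  Total hydrogens = 20.

20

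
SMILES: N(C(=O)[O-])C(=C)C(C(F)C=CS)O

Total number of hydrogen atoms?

9

Hydrogens are implicit in SMILES; fill each atom to its normal valence:
  4 × C: 1 H each → 4
  2 × C: no H
  1 × C: 2 H
  1 × F: no H
  1 × N: 1 H
  1 × O: 1 H
  1 × O: no H
  1 × O (charge -1): no H
  1 × S: 1 H
  Total hydrogens = 9.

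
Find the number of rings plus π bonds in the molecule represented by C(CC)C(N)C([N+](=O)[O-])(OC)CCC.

Molecular formula from the SMILES: C9H20N2O3.
DoU = (2C + 2 + N − H − X)/2 = (2·9 + 2 + 2 − 20 − 0)/2 = 2/2 = 1.
(Structurally: 0 ring(s) + 1 π bond(s) = 1.)

1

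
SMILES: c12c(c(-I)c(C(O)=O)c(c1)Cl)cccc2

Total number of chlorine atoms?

1

The symbol for chlorine appears 1 time in the SMILES.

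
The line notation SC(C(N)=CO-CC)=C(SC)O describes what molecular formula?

Heavy atoms from the SMILES: 7 C, 1 N, 2 O, 2 S.
Implicit hydrogens by atom environment:
  3 × C: no H
  2 × C: 3 H each → 6
  1 × C: 2 H
  1 × C: 1 H
  1 × N: 2 H
  1 × O: 1 H
  1 × O: no H
  1 × S: 1 H
  1 × S: no H
  Total hydrogens = 13.
Molecular formula: C7H13NO2S2

C7H13NO2S2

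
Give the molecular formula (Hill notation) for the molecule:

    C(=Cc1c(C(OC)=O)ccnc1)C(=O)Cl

C10H8ClNO3

Heavy atoms from the SMILES: 10 C, 1 Cl, 1 N, 3 O.
Implicit hydrogens by atom environment:
  3 × C (aromatic): 1 H each → 3
  3 × O: no H
  2 × C: 1 H each → 2
  2 × C (aromatic): no H
  2 × C: no H
  1 × C: 3 H
  1 × Cl: no H
  1 × N (aromatic): no H
  Total hydrogens = 8.
Molecular formula: C10H8ClNO3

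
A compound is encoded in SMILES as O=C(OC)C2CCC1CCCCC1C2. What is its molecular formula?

C12H20O2

Heavy atoms from the SMILES: 12 C, 2 O.
Implicit hydrogens by atom environment:
  7 × C: 2 H each → 14
  3 × C: 1 H each → 3
  2 × O: no H
  1 × C: 3 H
  1 × C: no H
  Total hydrogens = 20.
Molecular formula: C12H20O2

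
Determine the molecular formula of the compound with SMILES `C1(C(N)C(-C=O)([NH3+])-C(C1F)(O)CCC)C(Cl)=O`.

C10H17ClFN2O3+

Heavy atoms from the SMILES: 10 C, 1 Cl, 1 F, 2 N, 3 O.
Implicit hydrogens by atom environment:
  4 × C: 1 H each → 4
  3 × C: no H
  2 × C: 2 H each → 4
  2 × O: no H
  1 × C: 3 H
  1 × Cl: no H
  1 × F: no H
  1 × N (charge +1): 3 H
  1 × N: 2 H
  1 × O: 1 H
  Total hydrogens = 17.
Net charge +1.
Molecular formula: C10H17ClFN2O3+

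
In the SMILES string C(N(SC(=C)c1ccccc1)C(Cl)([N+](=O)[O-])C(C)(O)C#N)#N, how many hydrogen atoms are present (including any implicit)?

11

Hydrogens are implicit in SMILES; fill each atom to its normal valence:
  5 × C (aromatic): 1 H each → 5
  5 × C: no H
  3 × N: no H
  1 × C: 3 H
  1 × C: 2 H
  1 × C (aromatic): no H
  1 × Cl: no H
  1 × N (charge +1): no H
  1 × O: 1 H
  1 × O: no H
  1 × O (charge -1): no H
  1 × S: no H
  Total hydrogens = 11.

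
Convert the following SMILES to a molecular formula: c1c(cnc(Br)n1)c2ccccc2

C10H7BrN2

Heavy atoms from the SMILES: 1 Br, 10 C, 2 N.
Implicit hydrogens by atom environment:
  7 × C (aromatic): 1 H each → 7
  3 × C (aromatic): no H
  2 × N (aromatic): no H
  1 × Br: no H
  Total hydrogens = 7.
Molecular formula: C10H7BrN2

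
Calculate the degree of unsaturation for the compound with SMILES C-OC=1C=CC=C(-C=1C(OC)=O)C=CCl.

6

Molecular formula from the SMILES: C11H11ClO3.
DoU = (2C + 2 + N − H − X)/2 = (2·11 + 2 + 0 − 11 − 1)/2 = 12/2 = 6.
(Structurally: 1 ring(s) + 5 π bond(s) = 6.)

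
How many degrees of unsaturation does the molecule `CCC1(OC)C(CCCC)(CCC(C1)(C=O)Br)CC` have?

Molecular formula from the SMILES: C16H29BrO2.
DoU = (2C + 2 + N − H − X)/2 = (2·16 + 2 + 0 − 29 − 1)/2 = 4/2 = 2.
(Structurally: 1 ring(s) + 1 π bond(s) = 2.)

2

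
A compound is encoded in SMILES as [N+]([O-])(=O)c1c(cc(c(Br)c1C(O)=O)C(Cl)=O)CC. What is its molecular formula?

Heavy atoms from the SMILES: 1 Br, 10 C, 1 Cl, 1 N, 5 O.
Implicit hydrogens by atom environment:
  5 × C (aromatic): no H
  3 × O: no H
  2 × C: no H
  1 × Br: no H
  1 × C: 3 H
  1 × C: 2 H
  1 × C (aromatic): 1 H
  1 × Cl: no H
  1 × N (charge +1): no H
  1 × O: 1 H
  1 × O (charge -1): no H
  Total hydrogens = 7.
Molecular formula: C10H7BrClNO5

C10H7BrClNO5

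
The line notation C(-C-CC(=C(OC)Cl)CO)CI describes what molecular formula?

Heavy atoms from the SMILES: 8 C, 1 Cl, 1 I, 2 O.
Implicit hydrogens by atom environment:
  5 × C: 2 H each → 10
  2 × C: no H
  1 × C: 3 H
  1 × Cl: no H
  1 × I: no H
  1 × O: 1 H
  1 × O: no H
  Total hydrogens = 14.
Molecular formula: C8H14ClIO2

C8H14ClIO2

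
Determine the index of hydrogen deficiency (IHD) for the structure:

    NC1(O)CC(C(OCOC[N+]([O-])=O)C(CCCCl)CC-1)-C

Molecular formula from the SMILES: C13H25ClN2O5.
DoU = (2C + 2 + N − H − X)/2 = (2·13 + 2 + 2 − 25 − 1)/2 = 4/2 = 2.
(Structurally: 1 ring(s) + 1 π bond(s) = 2.)

2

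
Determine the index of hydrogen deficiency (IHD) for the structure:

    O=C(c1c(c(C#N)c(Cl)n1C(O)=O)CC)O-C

Molecular formula from the SMILES: C10H9ClN2O4.
DoU = (2C + 2 + N − H − X)/2 = (2·10 + 2 + 2 − 9 − 1)/2 = 14/2 = 7.
(Structurally: 1 ring(s) + 6 π bond(s) = 7.)

7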